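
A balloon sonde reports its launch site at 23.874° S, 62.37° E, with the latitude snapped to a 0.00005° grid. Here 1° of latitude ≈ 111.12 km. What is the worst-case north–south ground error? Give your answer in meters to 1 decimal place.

With a 0.00005° grid the true value lies within half a step, ±0.00005°/2 = ±2.5e-05°, of the stored one.
Along the meridian that is 2.5e-05° × 111120 m/° = 2.778 m.

2.8 meters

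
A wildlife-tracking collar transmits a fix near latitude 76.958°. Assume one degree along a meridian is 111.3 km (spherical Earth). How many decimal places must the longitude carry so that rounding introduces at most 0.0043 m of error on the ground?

7 decimal places

At 76.958° one degree of longitude covers 111300 × cos 76.958° ≈ 111300 × 0.2257 ≈ 25116.5 m.
N decimal places → at most half a unit in the last place, 0.5 × 10⁻ᴺ° = 25116.5/2 × 10⁻ᴺ m.
Setting 12558.3 × 10⁻ᴺ ≤ 0.0043 gives 10ᴺ ≥ 2.921e+06, i.e. N ≥ 6.47.
At 6 places the error can reach 0.0126 m, but 7 places keeps it to 0.00126 m.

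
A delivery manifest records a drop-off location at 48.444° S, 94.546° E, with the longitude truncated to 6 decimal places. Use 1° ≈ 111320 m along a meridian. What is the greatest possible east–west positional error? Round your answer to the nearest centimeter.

Truncating at 6 decimal places can drop up to a full unit in the last place, so the longitude may be off by as much as 1e-06°.
One degree of longitude at 48.444° is 111320 × cos 48.444° ≈ 111320 × 0.6634 = 73844.3 m.
Maximum E–W displacement: 1e-06 × 73844.3 = 0.0738443 m.
That is 0.0738443 m = 7.3844 cm.

7 centimeters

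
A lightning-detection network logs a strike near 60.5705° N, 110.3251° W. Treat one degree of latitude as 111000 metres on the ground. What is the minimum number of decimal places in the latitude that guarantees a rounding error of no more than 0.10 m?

6

One degree of latitude covers 111000 m.
Rounding to N decimal places gives at most 0.5 × 10⁻ᴺ degrees of error, i.e. 0.5 × 10⁻ᴺ × 111000 m.
Setting 55500 × 10⁻ᴺ ≤ 0.10 gives 10ᴺ ≥ 5.55e+05, i.e. N ≥ 5.74.
At 5 places the error can reach 0.555 m, but 6 places keeps it to 0.0555 m.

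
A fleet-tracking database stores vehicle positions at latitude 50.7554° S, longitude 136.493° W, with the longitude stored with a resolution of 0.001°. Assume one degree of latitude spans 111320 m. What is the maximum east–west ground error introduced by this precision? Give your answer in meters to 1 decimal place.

35.2 meters

With a 0.001° grid the true value lies within half a step, ±0.001°/2 = ±0.0005°, of the stored one.
At latitude 50.7554° a degree of longitude spans 111320 m × cos 50.7554° = 111320 × 0.6326 ≈ 70424.6 m.
So at most 0.0005° × 70424.6 ≈ 35.2123 m east–west.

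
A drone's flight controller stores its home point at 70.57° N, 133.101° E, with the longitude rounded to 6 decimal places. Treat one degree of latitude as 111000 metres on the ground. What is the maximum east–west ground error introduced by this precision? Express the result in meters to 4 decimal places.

0.0185 meters

Rounding to 6 decimal places leaves the longitude within ±5e-07° of the true value.
At latitude 70.57° a degree of longitude spans 111000 m × cos 70.57° = 111000 × 0.3327 ≈ 36924.7 m.
East–west error: 5e-07° × 36924.7 m/° ≈ 0.0184624 m.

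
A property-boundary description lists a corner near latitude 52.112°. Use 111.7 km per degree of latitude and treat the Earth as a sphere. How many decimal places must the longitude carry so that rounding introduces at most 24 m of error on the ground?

4 decimal places

At 52.112° one degree of longitude covers 111700 × cos 52.112° ≈ 111700 × 0.6141 ≈ 68597.2 m.
Rounding to N decimal places gives at most 0.5 × 10⁻ᴺ degrees of error, i.e. 0.5 × 10⁻ᴺ × 68597.2 m.
Setting 34298.6 × 10⁻ᴺ ≤ 24 gives 10ᴺ ≥ 1429, i.e. N ≥ 3.16.
N = 3 would give 34.3 m (too coarse); N = 4 gives 3.43 m ≤ 24 m.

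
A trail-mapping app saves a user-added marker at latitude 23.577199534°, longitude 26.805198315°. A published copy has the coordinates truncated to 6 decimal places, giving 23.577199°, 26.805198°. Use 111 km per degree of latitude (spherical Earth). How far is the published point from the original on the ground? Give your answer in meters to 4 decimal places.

0.0674 meters

The latitude changed by +0.000000534° and the longitude by +0.000000315°.
N–S: 0.000000534° × 111000 m/° = 0.059274 m.
E–W at 23.5772°: 0.000000315° × 111000 × cos 23.5772° = 0.000000315 × 111000 × 0.9165 ≈ 0.0320462 m.
Combined displacement = (0.059274² + 0.0320462²)^½ ≈ 0.0673822 m.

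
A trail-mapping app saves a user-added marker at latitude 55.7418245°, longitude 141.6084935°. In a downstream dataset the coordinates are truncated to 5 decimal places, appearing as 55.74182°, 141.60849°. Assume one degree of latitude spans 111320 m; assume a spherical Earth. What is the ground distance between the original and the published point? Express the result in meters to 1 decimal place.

0.5 meters

The latitude changed by +0.0000045° and the longitude by +0.0000035°.
N–S: 0.0000045° × 111320 m/° = 0.50094 m.
East–west at this latitude: 0.0000035° × 111320 × cos 55.7418° ≈ 0.0000035 × 62664.6 = 0.219326 m.
Hypotenuse of the two orthogonal shifts: √(0.50094² + 0.219326²) = 0.54685 m.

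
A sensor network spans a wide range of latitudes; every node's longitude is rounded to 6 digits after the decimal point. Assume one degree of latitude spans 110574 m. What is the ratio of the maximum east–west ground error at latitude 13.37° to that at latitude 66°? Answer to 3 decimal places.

2.392

Rounding to 6 decimal places leaves the longitude within ±5e-07° of the true value.
Error at 13.37° = 5e-07° × 110574 × cos 13.37° ≈ 0.055287 × 0.9729 = 0.053789 m.
Error at 66° = 5e-07° × 110574 × cos 66° ≈ 0.055287 × 0.4067 = 0.022487 m.
The ratio reduces to cos 13.37° / cos 66° = 0.9729/0.4067 ≈ 2.3920.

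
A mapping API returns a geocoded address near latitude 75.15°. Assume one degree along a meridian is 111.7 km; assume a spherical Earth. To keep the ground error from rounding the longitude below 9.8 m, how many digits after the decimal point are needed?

4 decimal places

At 75.15° one degree of longitude covers 111700 × cos 75.15° ≈ 111700 × 0.2563 ≈ 28627.5 m.
Rounding to N decimal places gives at most 0.5 × 10⁻ᴺ degrees of error, i.e. 0.5 × 10⁻ᴺ × 28627.5 m.
Need 0.5 × 28627.5 × 10⁻ᴺ ≤ 9.8 → 10⁻ᴺ ≤ 6.847e-04, so N ≥ 3.16.
At 3 places the error can reach 14.3 m, but 4 places keeps it to 1.43 m.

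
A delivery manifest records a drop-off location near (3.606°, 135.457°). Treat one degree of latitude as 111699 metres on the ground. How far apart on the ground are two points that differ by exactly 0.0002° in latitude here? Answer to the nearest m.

Along a meridian 0.0002° is 0.0002 × 111699 = 22.3398 m.

22 m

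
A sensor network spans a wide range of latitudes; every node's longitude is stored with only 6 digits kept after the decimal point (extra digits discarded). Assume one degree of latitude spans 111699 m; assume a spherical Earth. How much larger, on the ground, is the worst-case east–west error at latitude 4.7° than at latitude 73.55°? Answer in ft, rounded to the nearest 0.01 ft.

0.26 ft

Truncating at 6 decimal places can drop up to a full unit in the last place, so the longitude may be off by as much as 1e-06°.
At 4.7°: 1e-06° × 111699 × cos 4.7° = 1e-06 × 111699 × 0.9966 ≈ 0.11132 m.
Error at 73.55° = 1e-06° × 111699 × cos 73.55° ≈ 0.1117 × 0.2832 = 0.031631 m.
So the lower-latitude error exceeds the higher by 0.11132 − 0.031631 = 0.079693 m.
Converting: 0.0796926 m × 3.2808 ft/m ≈ 0.26146 ft.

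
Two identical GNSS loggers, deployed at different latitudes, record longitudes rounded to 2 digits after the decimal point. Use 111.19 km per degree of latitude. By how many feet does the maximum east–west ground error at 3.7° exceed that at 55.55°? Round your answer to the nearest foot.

Rounding to 2 decimal places leaves the longitude within ±0.005° of the true value.
Error at 3.7° = 0.005° × 111190 × cos 3.7° ≈ 555.95 × 0.9979 = 554.79 m.
At 55.55°: 0.005° × 111190 × cos 55.55° = 0.005 × 111190 × 0.5657 ≈ 314.49 m.
So the lower-latitude error exceeds the higher by 554.79 − 314.49 = 240.3 m.
In feet: 240.298 m ÷ 0.3048 ≈ 788.38 ft.

788 feet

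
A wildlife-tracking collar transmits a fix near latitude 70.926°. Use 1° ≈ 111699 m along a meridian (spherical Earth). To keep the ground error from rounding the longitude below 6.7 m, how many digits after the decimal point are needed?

4

At 70.926° one degree of longitude covers 111699 × cos 70.926° ≈ 111699 × 0.3268 ≈ 36502 m.
With N decimal places the half-ulp bound is 0.5·10⁻ᴺ°, or 0.5·10⁻ᴺ × 36502 m on the ground.
Need 0.5 × 36502 × 10⁻ᴺ ≤ 6.7 → 10⁻ᴺ ≤ 3.671e-04, so N ≥ 3.44.
At 3 places the error can reach 18.3 m, but 4 places keeps it to 1.83 m.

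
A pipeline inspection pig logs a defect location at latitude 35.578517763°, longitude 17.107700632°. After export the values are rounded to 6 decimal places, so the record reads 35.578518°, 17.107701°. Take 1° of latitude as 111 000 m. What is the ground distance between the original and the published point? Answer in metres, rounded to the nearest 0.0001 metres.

The latitude changed by -0.000000237° and the longitude by -0.000000368°.
North–south shift: -0.000000237 × 111000 = -0.026307 m.
East–west at this latitude: -0.000000368° × 111000 × cos 35.5785° ≈ -0.000000368 × 90278.4 = -0.0332225 m.
Combined displacement = (0.026307² + 0.0332225²)^½ ≈ 0.0423768 m.

0.0424 metres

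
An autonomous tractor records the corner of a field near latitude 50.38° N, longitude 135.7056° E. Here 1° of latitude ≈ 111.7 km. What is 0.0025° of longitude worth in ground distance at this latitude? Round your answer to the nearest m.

178 m

One degree of longitude here spans 111700 × cos 50.38° = 111700 × 0.6377 ≈ 71230.3 m; 0.0025° of that is 178.076 m.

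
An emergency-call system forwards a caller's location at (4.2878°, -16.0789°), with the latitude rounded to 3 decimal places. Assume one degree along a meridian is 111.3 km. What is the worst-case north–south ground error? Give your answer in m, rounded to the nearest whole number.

56 m

Rounding to 3 decimal places leaves the latitude within ±0.0005° of the true value.
North–south distance: 0.0005° × 111300 m/° = 55.65 m.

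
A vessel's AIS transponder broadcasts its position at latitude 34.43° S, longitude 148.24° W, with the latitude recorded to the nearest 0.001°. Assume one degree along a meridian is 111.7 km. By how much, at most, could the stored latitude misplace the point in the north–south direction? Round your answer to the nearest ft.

183 ft

Rounding to 3 decimal places leaves the latitude within ±0.0005° of the true value.
So the N–S error is at most 0.0005 × 111700 = 55.85 m.
Converting: 55.85 m × 3.2808 ft/m ≈ 183.23 ft.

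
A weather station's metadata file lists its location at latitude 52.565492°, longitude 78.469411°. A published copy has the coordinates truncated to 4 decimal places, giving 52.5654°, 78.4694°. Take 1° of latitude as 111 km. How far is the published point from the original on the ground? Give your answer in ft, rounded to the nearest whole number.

Δlat = 52.565492 − 52.5654 = +0.000092°; Δlon = 78.469411 − 78.4694 = +0.000011°.
N–S: 0.000092° × 111000 m/° = 10.212 m.
East–west at this latitude: 0.000011° × 111000 × cos 52.5654° ≈ 0.000011 × 67472 = 0.742192 m.
Distance: √(10.212² + 0.742192²) ≈ 10.2389 m.
Converting: 10.2389 m × 3.2808 ft/m ≈ 33.592 ft.

34 ft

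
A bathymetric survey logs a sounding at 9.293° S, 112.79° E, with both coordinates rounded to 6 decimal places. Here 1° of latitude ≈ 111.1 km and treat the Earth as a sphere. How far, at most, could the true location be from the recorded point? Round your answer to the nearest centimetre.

8 centimetres

Rounding to 6 decimal places leaves each coordinate within ±5e-07° of the true value.
N–S: 5e-07° × 111100 m/° = 0.05555 m.
Longitude error → 5e-07 × 111100 × cos 9.293° = 5e-07 × 111100 × 0.9869 ≈ 0.0548209 m.
The two errors are perpendicular, so the maximum displacement is √(0.05555² + 0.0548209²) ≈ 0.0780457 m.
That is 0.0780457 m = 7.8046 cm.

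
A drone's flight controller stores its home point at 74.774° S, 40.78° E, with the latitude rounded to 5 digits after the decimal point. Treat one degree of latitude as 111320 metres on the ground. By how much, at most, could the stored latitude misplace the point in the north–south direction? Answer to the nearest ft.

2 ft

Rounding to 5 decimal places leaves the latitude within ±5e-06° of the true value.
So the N–S error is at most 5e-06 × 111320 = 0.5566 m.
In feet: 0.5566 m ÷ 0.3048 ≈ 1.8261 ft.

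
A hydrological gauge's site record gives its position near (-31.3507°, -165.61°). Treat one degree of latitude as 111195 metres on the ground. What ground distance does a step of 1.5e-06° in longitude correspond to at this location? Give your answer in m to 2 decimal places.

0.14 m

1.5e-06° of longitude at 31.3507° is 1.5e-06 × 111195 × cos 31.3507° ≈ 1.5e-06 × 94960.4 = 0.142441 m.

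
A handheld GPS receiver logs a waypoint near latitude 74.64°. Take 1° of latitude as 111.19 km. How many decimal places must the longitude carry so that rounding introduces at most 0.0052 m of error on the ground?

At 74.64° one degree of longitude covers 111190 × cos 74.64° ≈ 111190 × 0.2649 ≈ 29452.3 m.
Rounding to N decimal places gives at most 0.5 × 10⁻ᴺ degrees of error, i.e. 0.5 × 10⁻ᴺ × 29452.3 m.
Setting 14726.2 × 10⁻ᴺ ≤ 0.0052 gives 10ᴺ ≥ 2.832e+06, i.e. N ≥ 6.45.
At 6 places the error can reach 0.0147 m, but 7 places keeps it to 0.00147 m.

7 decimal places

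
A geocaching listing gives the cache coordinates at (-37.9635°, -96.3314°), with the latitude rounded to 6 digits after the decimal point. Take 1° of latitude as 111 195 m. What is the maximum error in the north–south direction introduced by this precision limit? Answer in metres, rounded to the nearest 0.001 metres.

0.056 metres

Rounding to 6 decimal places leaves the latitude within ±5e-07° of the true value.
So the N–S error is at most 5e-07 × 111195 = 0.0555975 m.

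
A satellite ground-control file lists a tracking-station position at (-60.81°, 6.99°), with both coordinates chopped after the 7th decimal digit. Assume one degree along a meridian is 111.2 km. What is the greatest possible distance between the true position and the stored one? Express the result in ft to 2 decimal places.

Truncating at 7 decimal places can drop up to a full unit in the last place, so each coordinate may be off by as much as 1e-07°.
N–S: 1e-07° × 111200 m/° = 0.01112 m.
East–west component at 60.81°: 1e-07° × 111200 × cos 60.81° ≈ 1e-07 × 54233.1 ≈ 0.00542331 m.
The two errors are perpendicular, so the maximum displacement is √(0.01112² + 0.00542331²) ≈ 0.012372 m.
In feet: 0.012372 m ÷ 0.3048 ≈ 0.040591 ft.

0.04 ft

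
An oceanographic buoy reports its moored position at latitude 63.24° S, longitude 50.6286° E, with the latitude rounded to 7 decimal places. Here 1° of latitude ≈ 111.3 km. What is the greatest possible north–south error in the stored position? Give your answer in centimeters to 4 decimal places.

Rounding to 7 decimal places leaves the latitude within ±5e-08° of the true value.
North–south distance: 5e-08° × 111300 m/° = 0.005565 m.
That is 0.005565 m = 0.5565 cm.

0.5565 centimeters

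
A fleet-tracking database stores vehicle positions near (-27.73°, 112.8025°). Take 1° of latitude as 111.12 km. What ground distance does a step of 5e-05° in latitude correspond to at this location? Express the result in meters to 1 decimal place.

5.6 meters

Along a meridian 5e-05° is 5e-05 × 111120 = 5.556 m.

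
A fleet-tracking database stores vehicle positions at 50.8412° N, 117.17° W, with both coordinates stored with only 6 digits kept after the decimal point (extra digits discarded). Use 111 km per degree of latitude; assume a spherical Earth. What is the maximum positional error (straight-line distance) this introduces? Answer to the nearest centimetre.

13 centimetres

Truncating at 6 decimal places can drop up to a full unit in the last place, so each coordinate may be off by as much as 1e-06°.
N–S: 1e-06° × 111000 m/° = 0.111 m.
Longitude error → 1e-06 × 111000 × cos 50.8412° = 1e-06 × 111000 × 0.6315 ≈ 0.0700934 m.
Worst case both components are at the extreme and orthogonal: √(0.111² + 0.0700934²) ≈ 0.131279 m.
That is 0.131279 m = 13.128 cm.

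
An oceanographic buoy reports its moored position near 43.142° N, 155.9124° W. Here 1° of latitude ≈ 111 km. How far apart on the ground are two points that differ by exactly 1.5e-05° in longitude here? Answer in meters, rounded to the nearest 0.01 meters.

At 43.142° a degree of longitude is 111000 × cos 43.142° ≈ 80992.4 m, so 1.5e-05° corresponds to 1.21489 m.

1.21 meters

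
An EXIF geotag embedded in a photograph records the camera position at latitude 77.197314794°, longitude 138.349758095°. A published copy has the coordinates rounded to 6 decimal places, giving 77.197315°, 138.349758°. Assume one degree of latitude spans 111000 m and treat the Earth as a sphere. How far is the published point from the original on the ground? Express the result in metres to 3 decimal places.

The latitude changed by -0.000000206° and the longitude by +0.000000095°.
North–south shift: -0.000000206 × 111000 = -0.022866 m.
East–west at this latitude: 0.000000095° × 111000 × cos 77.1973° ≈ 0.000000095 × 24597 = 0.00233671 m.
Distance: √(0.022866² + 0.00233671²) ≈ 0.0229851 m.

0.023 metres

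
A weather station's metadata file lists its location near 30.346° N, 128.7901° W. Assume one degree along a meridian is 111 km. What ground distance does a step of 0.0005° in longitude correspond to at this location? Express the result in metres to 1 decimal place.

47.9 metres

At 30.346° a degree of longitude is 111000 × cos 30.346° ≈ 95791.9 m, so 0.0005° corresponds to 47.896 m.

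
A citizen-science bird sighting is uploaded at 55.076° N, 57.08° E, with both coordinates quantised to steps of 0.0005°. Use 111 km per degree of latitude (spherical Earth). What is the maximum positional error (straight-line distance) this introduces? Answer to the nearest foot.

With a 0.0005° grid the true value lies within half a step, ±0.0005°/2 = ±0.00025°, of the stored one.
Latitude error → 0.00025 × 111000 = 27.75 m along the meridian.
Longitude error → 0.00025 × 111000 × cos 55.076° = 0.00025 × 111000 × 0.5725 ≈ 15.8866 m.
The two errors are perpendicular, so the maximum displacement is √(27.75² + 15.8866²) ≈ 31.9757 m.
Converting: 31.9757 m × 3.2808 ft/m ≈ 104.91 ft.

105 feet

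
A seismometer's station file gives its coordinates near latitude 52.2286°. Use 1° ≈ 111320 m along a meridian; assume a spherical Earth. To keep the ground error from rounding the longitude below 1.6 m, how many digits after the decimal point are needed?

At 52.2286° one degree of longitude covers 111320 × cos 52.2286° ≈ 111320 × 0.6125 ≈ 68184.9 m.
With N decimal places the half-ulp bound is 0.5·10⁻ᴺ°, or 0.5·10⁻ᴺ × 68184.9 m on the ground.
Setting 34092.4 × 10⁻ᴺ ≤ 1.6 gives 10ᴺ ≥ 2.131e+04, i.e. N ≥ 4.33.
At 4 places the error can reach 3.41 m, but 5 places keeps it to 0.341 m.

5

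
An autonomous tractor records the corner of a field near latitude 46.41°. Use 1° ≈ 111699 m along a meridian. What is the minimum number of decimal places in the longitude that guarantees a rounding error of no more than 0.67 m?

At 46.41° one degree of longitude covers 111699 × cos 46.41° ≈ 111699 × 0.6895 ≈ 77015.7 m.
N decimal places → at most half a unit in the last place, 0.5 × 10⁻ᴺ° = 77015.7/2 × 10⁻ᴺ m.
Setting 38507.8 × 10⁻ᴺ ≤ 0.67 gives 10ᴺ ≥ 5.747e+04, i.e. N ≥ 4.76.
So 5 decimal places suffice (0.385 m); 4 would allow up to 3.85 m.

5 decimal places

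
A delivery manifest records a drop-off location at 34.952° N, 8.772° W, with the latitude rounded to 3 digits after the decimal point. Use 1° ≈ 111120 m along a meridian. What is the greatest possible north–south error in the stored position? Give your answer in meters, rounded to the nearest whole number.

Rounding to 3 decimal places leaves the latitude within ±0.0005° of the true value.
North–south distance: 0.0005° × 111120 m/° = 55.56 m.

56 meters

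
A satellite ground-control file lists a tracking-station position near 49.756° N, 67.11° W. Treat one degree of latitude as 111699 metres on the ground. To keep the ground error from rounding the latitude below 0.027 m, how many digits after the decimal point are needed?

7 decimal places

One degree of latitude covers 111699 m.
Rounding to N decimal places gives at most 0.5 × 10⁻ᴺ degrees of error, i.e. 0.5 × 10⁻ᴺ × 111699 m.
Need 0.5 × 111699 × 10⁻ᴺ ≤ 0.027 → 10⁻ᴺ ≤ 4.834e-07, so N ≥ 6.32.
At 6 places the error can reach 0.0558 m, but 7 places keeps it to 0.00558 m.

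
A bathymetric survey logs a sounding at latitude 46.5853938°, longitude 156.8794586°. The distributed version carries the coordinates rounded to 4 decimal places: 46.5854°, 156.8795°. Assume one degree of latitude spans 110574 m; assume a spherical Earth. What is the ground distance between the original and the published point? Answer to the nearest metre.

Δlat = 46.5853938 − 46.5854 = -0.0000062°; Δlon = 156.8794586 − 156.8795 = -0.0000414°.
North–south shift: -0.0000062 × 110574 = -0.685559 m.
E–W at 46.5854°: -0.0000414° × 110574 × cos 46.5854° = -0.0000414 × 110574 × 0.6873 ≈ -3.14617 m.
Distance: √(0.685559² + 3.14617²) ≈ 3.22 m.

3 metres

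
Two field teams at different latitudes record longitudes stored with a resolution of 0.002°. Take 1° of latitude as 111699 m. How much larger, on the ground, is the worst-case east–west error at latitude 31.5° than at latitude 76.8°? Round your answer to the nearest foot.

229 feet

With a 0.002° grid the true value lies within half a step, ±0.002°/2 = ±0.001°, of the stored one.
At 31.5°: 0.001° × 111699 × cos 31.5° = 0.001 × 111699 × 0.8526 ≈ 95.239 m.
Error at 76.8° = 0.001° × 111699 × cos 76.8° ≈ 111.7 × 0.2284 = 25.507 m.
So the lower-latitude error exceeds the higher by 95.239 − 25.507 = 69.732 m.
Converting: 69.7325 m × 3.2808 ft/m ≈ 228.78 ft.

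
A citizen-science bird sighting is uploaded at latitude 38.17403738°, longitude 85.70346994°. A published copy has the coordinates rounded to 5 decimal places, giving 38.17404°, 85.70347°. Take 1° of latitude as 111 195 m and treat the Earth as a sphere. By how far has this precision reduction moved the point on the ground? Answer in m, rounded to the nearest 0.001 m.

Δlat = 38.17403738 − 38.17404 = -0.00000262°; Δlon = 85.70346994 − 85.70347 = -0.00000006°.
North–south shift: -0.00000262 × 111195 = -0.291331 m.
E–W at 38.174°: -0.00000006° × 111195 × cos 38.174° = -0.00000006 × 111195 × 0.7861 ≈ -0.00524487 m.
Distance: √(0.291331² + 0.00524487²) ≈ 0.291378 m.

0.291 m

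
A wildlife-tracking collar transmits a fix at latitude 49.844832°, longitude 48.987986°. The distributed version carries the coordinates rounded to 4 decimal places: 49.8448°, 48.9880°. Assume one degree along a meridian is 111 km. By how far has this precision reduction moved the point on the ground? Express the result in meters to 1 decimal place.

3.7 meters

Δlat = 49.844832 − 49.8448 = +0.000032°; Δlon = 48.987986 − 48.9880 = -0.000014°.
North–south shift: 0.000032 × 111000 = 3.552 m.
E–W at 49.8448°: -0.000014° × 111000 × cos 49.8448° = -0.000014 × 111000 × 0.6449 ≈ -1.00211 m.
Distance: √(3.552² + 1.00211²) ≈ 3.69065 m.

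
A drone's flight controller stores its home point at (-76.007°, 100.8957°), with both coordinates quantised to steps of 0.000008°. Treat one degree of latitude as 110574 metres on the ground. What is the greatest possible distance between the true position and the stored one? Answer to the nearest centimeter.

46 centimeters

With a 0.000008° grid the true value lies within half a step, ±0.000008°/2 = ±4e-06°, of the stored one.
North–south component: 4e-06° × 110574 = 0.442296 m.
E–W at 76.007°: 4e-06° × 110574 × cos 76.007° = 4e-06 × 110574 × 0.2418 ≈ 0.106949 m.
The two errors are perpendicular, so the maximum displacement is √(0.442296² + 0.106949²) ≈ 0.455043 m.
That is 0.455043 m = 45.504 cm.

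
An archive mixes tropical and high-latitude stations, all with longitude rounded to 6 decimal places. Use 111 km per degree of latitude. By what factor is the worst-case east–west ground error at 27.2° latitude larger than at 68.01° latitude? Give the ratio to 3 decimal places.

2.375

Rounding to 6 decimal places leaves the longitude within ±5e-07° of the true value.
At 27.2°: 5e-07° × 111000 × cos 27.2° = 5e-07 × 111000 × 0.8894 ≈ 0.049363 m.
At 68.01°: 5e-07° × 111000 × cos 68.01° = 5e-07 × 111000 × 0.3744 ≈ 0.020782 m.
Ratio: 0.049363 / 0.020782 = cos 27.2° / cos 68.01° ≈ 2.3753.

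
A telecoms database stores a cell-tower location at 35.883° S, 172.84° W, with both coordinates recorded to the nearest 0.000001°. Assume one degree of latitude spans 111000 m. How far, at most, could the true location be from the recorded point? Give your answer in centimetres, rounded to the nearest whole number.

7 centimetres

Rounding to 6 decimal places leaves each coordinate within ±5e-07° of the true value.
N–S: 5e-07° × 111000 m/° = 0.0555 m.
East–west component at 35.883°: 5e-07° × 111000 × cos 35.883° ≈ 5e-07 × 89933.9 ≈ 0.044967 m.
Worst case both components are at the extreme and orthogonal: √(0.0555² + 0.044967²) ≈ 0.0714302 m.
That is 0.0714302 m = 7.143 cm.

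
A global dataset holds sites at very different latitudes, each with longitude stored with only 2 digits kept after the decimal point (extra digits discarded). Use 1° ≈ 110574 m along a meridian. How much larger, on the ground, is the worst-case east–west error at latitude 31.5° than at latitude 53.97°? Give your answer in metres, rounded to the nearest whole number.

292 metres

Truncating at 2 decimal places can drop up to a full unit in the last place, so the longitude may be off by as much as 0.01°.
At 31.5°: 0.01° × 110574 × cos 31.5° = 0.01 × 110574 × 0.8526 ≈ 942.8 m.
At 53.97°: 0.01° × 110574 × cos 53.97° = 0.01 × 110574 × 0.5882 ≈ 650.41 m.
Difference: 942.8 − 650.41 = 292.39 m.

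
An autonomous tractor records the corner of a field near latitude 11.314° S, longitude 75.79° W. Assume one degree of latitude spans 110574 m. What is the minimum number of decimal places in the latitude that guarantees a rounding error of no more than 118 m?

One degree of latitude covers 110574 m.
N decimal places → at most half a unit in the last place, 0.5 × 10⁻ᴺ° = 110574/2 × 10⁻ᴺ m.
Need 0.5 × 110574 × 10⁻ᴺ ≤ 118 → 10⁻ᴺ ≤ 2.134e-03, so N ≥ 2.67.
N = 2 would give 553 m (too coarse); N = 3 gives 55.3 m ≤ 118 m.

3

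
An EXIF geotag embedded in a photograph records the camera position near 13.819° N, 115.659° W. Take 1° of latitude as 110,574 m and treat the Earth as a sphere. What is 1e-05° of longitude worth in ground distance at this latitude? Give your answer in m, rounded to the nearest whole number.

1 m

At 13.819° a degree of longitude is 110574 × cos 13.819° ≈ 107373 m, so 1e-05° corresponds to 1.07373 m.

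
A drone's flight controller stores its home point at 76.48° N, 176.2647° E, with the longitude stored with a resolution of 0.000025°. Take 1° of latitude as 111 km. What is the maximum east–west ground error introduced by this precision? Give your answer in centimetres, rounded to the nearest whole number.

With a 0.000025° grid the true value lies within half a step, ±0.000025°/2 = ±1.25e-05°, of the stored one.
At latitude 76.48° a degree of longitude spans 111000 m × cos 76.48° = 111000 × 0.2338 ≈ 25950.1 m.
Maximum E–W displacement: 1.25e-05 × 25950.1 = 0.324376 m.
That is 0.324376 m = 32.438 cm.

32 centimetres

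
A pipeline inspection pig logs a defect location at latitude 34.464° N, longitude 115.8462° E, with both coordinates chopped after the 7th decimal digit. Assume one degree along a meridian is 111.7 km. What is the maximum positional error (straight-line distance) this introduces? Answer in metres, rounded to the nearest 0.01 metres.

0.01 metres

Truncating at 7 decimal places can drop up to a full unit in the last place, so each coordinate may be off by as much as 1e-07°.
N–S: 1e-07° × 111700 m/° = 0.01117 m.
Longitude error → 1e-07 × 111700 × cos 34.464° = 1e-07 × 111700 × 0.8245 ≈ 0.00920946 m.
Combining orthogonally: (0.01117² + 0.00920946²)^½ ≈ 0.014477 m.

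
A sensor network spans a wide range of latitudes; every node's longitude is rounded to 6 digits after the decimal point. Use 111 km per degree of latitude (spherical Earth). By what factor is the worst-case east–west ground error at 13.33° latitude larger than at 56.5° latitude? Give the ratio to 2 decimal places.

1.76

Rounding to 6 decimal places leaves the longitude within ±5e-07° of the true value.
Error at 13.33° = 5e-07° × 111000 × cos 13.33° ≈ 0.0555 × 0.9731 = 0.054005 m.
At 56.5°: 5e-07° × 111000 × cos 56.5° = 5e-07 × 111000 × 0.5519 ≈ 0.030633 m.
The ratio reduces to cos 13.33° / cos 56.5° = 0.9731/0.5519 ≈ 1.7630.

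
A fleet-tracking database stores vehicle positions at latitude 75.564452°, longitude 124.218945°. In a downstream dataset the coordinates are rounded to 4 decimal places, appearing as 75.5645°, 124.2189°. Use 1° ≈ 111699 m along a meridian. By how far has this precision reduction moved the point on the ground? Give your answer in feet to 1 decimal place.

Δlat = 75.564452 − 75.5645 = -0.000048°; Δlon = 124.218945 − 124.2189 = +0.000045°.
North–south shift: -0.000048 × 111699 = -5.36155 m.
E–W at 75.5645°: 0.000045° × 111699 × cos 75.5645° = 0.000045 × 111699 × 0.2493 ≈ 1.25304 m.
Hypotenuse of the two orthogonal shifts: √(5.36155² + 1.25304²) = 5.50603 m.
In feet: 5.50603 m ÷ 0.3048 ≈ 18.064 ft.

18.1 feet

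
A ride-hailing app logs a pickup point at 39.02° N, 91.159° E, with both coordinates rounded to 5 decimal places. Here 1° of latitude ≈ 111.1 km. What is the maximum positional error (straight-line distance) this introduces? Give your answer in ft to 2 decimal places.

Rounding to 5 decimal places leaves each coordinate within ±5e-06° of the true value.
Latitude error → 5e-06 × 111100 = 0.5555 m along the meridian.
E–W at 39.02°: 5e-06° × 111100 × cos 39.02° = 5e-06 × 111100 × 0.7769 ≈ 0.431583 m.
Combining orthogonally: (0.5555² + 0.431583²)^½ ≈ 0.703451 m.
Converting: 0.703451 m × 3.2808 ft/m ≈ 2.3079 ft.

2.31 ft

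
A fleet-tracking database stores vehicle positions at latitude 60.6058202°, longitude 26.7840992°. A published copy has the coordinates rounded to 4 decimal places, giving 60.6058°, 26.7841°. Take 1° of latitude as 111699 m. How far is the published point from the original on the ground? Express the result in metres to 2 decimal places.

Δlat = 60.6058202 − 60.6058 = +0.0000202°; Δlon = 26.7840992 − 26.7841 = -0.0000008°.
North–south shift: 0.0000202 × 111699 = 2.25632 m.
E–W at 60.6058°: -0.0000008° × 111699 × cos 60.6058° = -0.0000008 × 111699 × 0.4908 ≈ -0.0438589 m.
Hypotenuse of the two orthogonal shifts: √(2.25632² + 0.0438589²) = 2.25675 m.

2.26 metres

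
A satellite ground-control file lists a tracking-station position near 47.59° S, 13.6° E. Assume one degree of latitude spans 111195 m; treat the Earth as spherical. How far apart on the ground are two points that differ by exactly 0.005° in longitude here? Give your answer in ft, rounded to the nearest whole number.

1230 ft

One degree of longitude here spans 111195 × cos 47.59° = 111195 × 0.6744 ≈ 74993.4 m; 0.005° of that is 374.967 m.
Converting: 374.967 m × 3.2808 ft/m ≈ 1230.2 ft.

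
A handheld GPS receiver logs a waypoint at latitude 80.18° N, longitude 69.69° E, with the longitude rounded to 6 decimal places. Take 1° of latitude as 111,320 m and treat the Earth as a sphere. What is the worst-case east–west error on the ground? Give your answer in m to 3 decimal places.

0.009 m

Rounding to 6 decimal places leaves the longitude within ±5e-07° of the true value.
Parallels shrink by cos φ, so at 80.18° a degree of longitude is 111320 × 0.1706 ≈ 18986 m.
So at most 5e-07° × 18986 ≈ 0.00949301 m east–west.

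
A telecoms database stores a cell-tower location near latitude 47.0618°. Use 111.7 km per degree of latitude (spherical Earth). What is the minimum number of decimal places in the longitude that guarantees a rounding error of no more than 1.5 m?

At 47.0618° one degree of longitude covers 111700 × cos 47.0618° ≈ 111700 × 0.6812 ≈ 76091.1 m.
With N decimal places the half-ulp bound is 0.5·10⁻ᴺ°, or 0.5·10⁻ᴺ × 76091.1 m on the ground.
Setting 38045.5 × 10⁻ᴺ ≤ 1.5 gives 10ᴺ ≥ 2.536e+04, i.e. N ≥ 4.40.
At 4 places the error can reach 3.8 m, but 5 places keeps it to 0.38 m.

5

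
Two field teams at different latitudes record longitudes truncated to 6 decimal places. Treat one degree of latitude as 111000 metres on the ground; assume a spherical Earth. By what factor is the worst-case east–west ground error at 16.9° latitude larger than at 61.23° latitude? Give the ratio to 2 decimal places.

Truncating at 6 decimal places can drop up to a full unit in the last place, so the longitude may be off by as much as 1e-06°.
Error at 16.9° = 1e-06° × 111000 × cos 16.9° ≈ 0.111 × 0.9568 = 0.10621 m.
Error at 61.23° = 1e-06° × 111000 × cos 61.23° ≈ 0.111 × 0.4813 = 0.053424 m.
The ratio reduces to cos 16.9° / cos 61.23° = 0.9568/0.4813 ≈ 1.9880.

1.99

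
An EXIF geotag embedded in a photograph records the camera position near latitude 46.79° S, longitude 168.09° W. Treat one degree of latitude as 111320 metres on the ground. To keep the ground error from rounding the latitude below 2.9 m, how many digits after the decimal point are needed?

5 decimal places

One degree of latitude covers 111320 m.
Rounding to N decimal places gives at most 0.5 × 10⁻ᴺ degrees of error, i.e. 0.5 × 10⁻ᴺ × 111320 m.
Setting 55660 × 10⁻ᴺ ≤ 2.9 gives 10ᴺ ≥ 1.919e+04, i.e. N ≥ 4.28.
So 5 decimal places suffice (0.557 m); 4 would allow up to 5.57 m.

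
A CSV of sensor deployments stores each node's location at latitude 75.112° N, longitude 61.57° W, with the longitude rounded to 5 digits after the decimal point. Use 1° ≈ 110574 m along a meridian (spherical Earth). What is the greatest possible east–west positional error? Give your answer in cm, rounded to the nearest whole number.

14 cm

Rounding to 5 decimal places leaves the longitude within ±5e-06° of the true value.
Parallels shrink by cos φ, so at 75.112° a degree of longitude is 110574 × 0.2569 ≈ 28409.8 m.
Maximum E–W displacement: 5e-06 × 28409.8 = 0.142049 m.
That is 0.142049 m = 14.205 cm.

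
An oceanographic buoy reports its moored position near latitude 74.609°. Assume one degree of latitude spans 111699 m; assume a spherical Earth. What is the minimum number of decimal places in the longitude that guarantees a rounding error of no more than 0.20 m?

5 decimal places

At 74.609° one degree of longitude covers 111699 × cos 74.609° ≈ 111699 × 0.2654 ≈ 29645.4 m.
Rounding to N decimal places gives at most 0.5 × 10⁻ᴺ degrees of error, i.e. 0.5 × 10⁻ᴺ × 29645.4 m.
Need 0.5 × 29645.4 × 10⁻ᴺ ≤ 0.20 → 10⁻ᴺ ≤ 1.349e-05, so N ≥ 4.87.
At 4 places the error can reach 1.48 m, but 5 places keeps it to 0.148 m.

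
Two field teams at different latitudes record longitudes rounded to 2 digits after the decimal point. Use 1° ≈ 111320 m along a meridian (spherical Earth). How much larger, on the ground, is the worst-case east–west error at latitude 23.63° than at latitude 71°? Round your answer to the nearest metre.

Rounding to 2 decimal places leaves the longitude within ±0.005° of the true value.
Error at 23.63° = 0.005° × 111320 × cos 23.63° ≈ 556.6 × 0.9162 = 509.93 m.
Error at 71° = 0.005° × 111320 × cos 71° ≈ 556.6 × 0.3256 = 181.21 m.
Difference: 509.93 − 181.21 = 328.72 m.

329 metres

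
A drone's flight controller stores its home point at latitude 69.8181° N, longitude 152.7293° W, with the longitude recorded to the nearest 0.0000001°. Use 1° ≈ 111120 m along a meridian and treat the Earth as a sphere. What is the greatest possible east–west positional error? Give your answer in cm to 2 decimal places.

Rounding to 7 decimal places leaves the longitude within ±5e-08° of the true value.
One degree of longitude at 69.8181° is 111120 × cos 69.8181° ≈ 111120 × 0.3450 = 38336.6 m.
So at most 5e-08° × 38336.6 ≈ 0.00191683 m east–west.
That is 0.00191683 m = 0.19168 cm.

0.19 cm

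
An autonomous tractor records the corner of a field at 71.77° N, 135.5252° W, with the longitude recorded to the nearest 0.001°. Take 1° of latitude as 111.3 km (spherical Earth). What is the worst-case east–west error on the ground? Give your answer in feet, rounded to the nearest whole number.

Rounding to 3 decimal places leaves the longitude within ±0.0005° of the true value.
One degree of longitude at 71.77° is 111300 × cos 71.77° ≈ 111300 × 0.3128 = 34818.2 m.
Maximum E–W displacement: 0.0005 × 34818.2 = 17.4091 m.
Converting: 17.4091 m × 3.2808 ft/m ≈ 57.117 ft.

57 feet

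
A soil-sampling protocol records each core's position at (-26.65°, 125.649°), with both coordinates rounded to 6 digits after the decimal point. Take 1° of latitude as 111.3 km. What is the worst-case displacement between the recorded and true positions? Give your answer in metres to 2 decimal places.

Rounding to 6 decimal places leaves each coordinate within ±5e-07° of the true value.
Latitude error → 5e-07 × 111300 = 0.05565 m along the meridian.
Longitude error → 5e-07 × 111300 × cos 26.65° = 5e-07 × 111300 × 0.8938 ≈ 0.0497379 m.
The two errors are perpendicular, so the maximum displacement is √(0.05565² + 0.0497379²) ≈ 0.0746377 m.

0.07 metres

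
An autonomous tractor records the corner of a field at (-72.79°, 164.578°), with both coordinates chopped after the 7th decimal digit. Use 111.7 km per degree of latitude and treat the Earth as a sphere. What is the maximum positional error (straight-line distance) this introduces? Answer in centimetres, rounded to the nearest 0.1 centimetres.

1.2 centimetres

Truncating at 7 decimal places can drop up to a full unit in the last place, so each coordinate may be off by as much as 1e-07°.
N–S: 1e-07° × 111700 m/° = 0.01117 m.
East–west component at 72.79°: 1e-07° × 111700 × cos 72.79° ≈ 1e-07 × 33049.2 ≈ 0.00330492 m.
Worst case both components are at the extreme and orthogonal: √(0.01117² + 0.00330492²) ≈ 0.0116487 m.
That is 0.0116487 m = 1.1649 cm.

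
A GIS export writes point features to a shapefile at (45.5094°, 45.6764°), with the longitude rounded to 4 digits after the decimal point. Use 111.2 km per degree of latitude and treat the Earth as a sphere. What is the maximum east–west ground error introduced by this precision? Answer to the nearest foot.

13 feet

Rounding to 4 decimal places leaves the longitude within ±5e-05° of the true value.
One degree of longitude at 45.5094° is 111200 × cos 45.5094° ≈ 111200 × 0.7008 = 77928.1 m.
East–west error: 5e-05° × 77928.1 m/° ≈ 3.8964 m.
In feet: 3.8964 m ÷ 0.3048 ≈ 12.783 ft.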